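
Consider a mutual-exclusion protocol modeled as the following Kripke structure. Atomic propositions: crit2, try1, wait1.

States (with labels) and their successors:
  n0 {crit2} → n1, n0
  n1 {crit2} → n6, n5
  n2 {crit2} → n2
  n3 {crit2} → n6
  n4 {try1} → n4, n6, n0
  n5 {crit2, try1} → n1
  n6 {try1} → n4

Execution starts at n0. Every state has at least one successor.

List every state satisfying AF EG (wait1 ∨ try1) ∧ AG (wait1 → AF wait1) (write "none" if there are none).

States satisfying EG (wait1 ∨ try1): {n4, n6}.
States satisfying AF EG (wait1 ∨ try1): {n3, n4, n6}.
States satisfying wait1 → AF wait1: {n0, n1, n2, n3, n4, n5, n6}.
States satisfying AG (wait1 → AF wait1): {n0, n1, n2, n3, n4, n5, n6}.
States satisfying AF EG (wait1 ∨ try1) ∧ AG (wait1 → AF wait1): {n3, n4, n6}.

{n3, n4, n6}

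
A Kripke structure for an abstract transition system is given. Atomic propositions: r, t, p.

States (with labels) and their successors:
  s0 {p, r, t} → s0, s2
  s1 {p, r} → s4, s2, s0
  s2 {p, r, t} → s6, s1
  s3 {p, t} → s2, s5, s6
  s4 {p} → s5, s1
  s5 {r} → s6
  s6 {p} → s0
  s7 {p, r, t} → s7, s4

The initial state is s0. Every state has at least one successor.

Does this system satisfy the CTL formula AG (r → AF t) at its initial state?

States satisfying r → AF t: {s0, s2, s3, s4, s5, s6, s7}.
States satisfying AG (r → AF t): ∅.
s1 is reachable from s0 and violates r → AF t, so AG fails at s0.
s0 ∉ Sat(AG (r → AF t)).

Does not hold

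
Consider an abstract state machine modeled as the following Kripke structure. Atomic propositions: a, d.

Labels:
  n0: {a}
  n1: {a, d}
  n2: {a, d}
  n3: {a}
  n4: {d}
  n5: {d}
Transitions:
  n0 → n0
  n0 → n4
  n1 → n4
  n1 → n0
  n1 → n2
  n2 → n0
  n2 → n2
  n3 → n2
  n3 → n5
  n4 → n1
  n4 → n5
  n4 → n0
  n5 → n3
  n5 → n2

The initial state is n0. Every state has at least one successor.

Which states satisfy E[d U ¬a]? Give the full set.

States satisfying d: {n1, n2, n4, n5}.
States satisfying ¬a: {n4, n5}.
States satisfying E[d U ¬a]: {n1, n4, n5}.

{n1, n4, n5}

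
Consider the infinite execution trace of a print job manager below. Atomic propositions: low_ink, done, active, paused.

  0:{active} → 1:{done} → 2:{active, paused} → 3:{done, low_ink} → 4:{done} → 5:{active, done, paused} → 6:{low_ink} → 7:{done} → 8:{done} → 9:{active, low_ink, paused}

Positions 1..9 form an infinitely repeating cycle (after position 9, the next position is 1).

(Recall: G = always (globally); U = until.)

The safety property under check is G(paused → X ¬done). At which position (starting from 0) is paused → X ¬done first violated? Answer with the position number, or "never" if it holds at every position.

2

Check paused → X ¬done at each position in order: 0 ✓, 1 ✓.
At position 2 the labels are {active, paused} and the next position 3 has {done, low_ink}, so paused → X ¬done is false there. This is the first violation.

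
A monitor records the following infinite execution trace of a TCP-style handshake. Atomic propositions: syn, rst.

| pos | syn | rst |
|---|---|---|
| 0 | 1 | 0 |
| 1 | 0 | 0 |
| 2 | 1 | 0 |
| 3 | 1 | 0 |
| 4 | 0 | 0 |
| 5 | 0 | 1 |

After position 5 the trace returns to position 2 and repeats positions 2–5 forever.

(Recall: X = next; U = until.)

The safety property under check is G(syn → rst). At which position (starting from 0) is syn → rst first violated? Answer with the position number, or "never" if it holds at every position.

0

At position 0 the labels are {syn}, so syn → rst is false there. This is the first violation.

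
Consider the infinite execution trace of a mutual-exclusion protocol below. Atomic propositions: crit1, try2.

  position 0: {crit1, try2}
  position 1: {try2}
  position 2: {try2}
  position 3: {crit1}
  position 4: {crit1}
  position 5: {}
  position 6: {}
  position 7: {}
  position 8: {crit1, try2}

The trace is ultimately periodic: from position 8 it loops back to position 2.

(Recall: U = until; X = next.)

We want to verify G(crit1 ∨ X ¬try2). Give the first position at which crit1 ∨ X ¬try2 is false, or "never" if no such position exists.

Check crit1 ∨ X ¬try2 at each position in order: 0 ✓.
At position 1 the labels are {try2} and the next position 2 has {try2}, so crit1 ∨ X ¬try2 is false there. This is the first violation.

1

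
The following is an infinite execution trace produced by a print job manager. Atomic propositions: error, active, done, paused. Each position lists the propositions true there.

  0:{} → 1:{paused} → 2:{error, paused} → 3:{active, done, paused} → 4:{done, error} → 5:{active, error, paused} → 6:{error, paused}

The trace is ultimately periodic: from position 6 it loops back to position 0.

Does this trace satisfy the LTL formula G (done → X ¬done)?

Violated

done → X ¬done must hold at every position from 0 onward. It fails at position 3, so G (done → X ¬done) is false.
Positions where done holds: 3, 4.
Check X ¬done at each: 3→fails, 4→ok.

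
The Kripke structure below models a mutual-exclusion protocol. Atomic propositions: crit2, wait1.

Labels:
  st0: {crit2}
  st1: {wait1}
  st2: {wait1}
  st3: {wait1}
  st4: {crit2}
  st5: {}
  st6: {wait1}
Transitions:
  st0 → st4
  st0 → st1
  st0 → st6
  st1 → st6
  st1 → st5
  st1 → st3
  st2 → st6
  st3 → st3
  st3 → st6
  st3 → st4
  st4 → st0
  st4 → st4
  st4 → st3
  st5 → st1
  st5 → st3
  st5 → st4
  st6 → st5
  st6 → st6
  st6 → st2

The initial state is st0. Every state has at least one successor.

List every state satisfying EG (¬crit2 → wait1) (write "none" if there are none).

States satisfying ¬crit2 → wait1: {st0, st1, st2, st3, st4, st6}.
States satisfying EG (¬crit2 → wait1): {st0, st1, st2, st3, st4, st6}.

{st0, st1, st2, st3, st4, st6}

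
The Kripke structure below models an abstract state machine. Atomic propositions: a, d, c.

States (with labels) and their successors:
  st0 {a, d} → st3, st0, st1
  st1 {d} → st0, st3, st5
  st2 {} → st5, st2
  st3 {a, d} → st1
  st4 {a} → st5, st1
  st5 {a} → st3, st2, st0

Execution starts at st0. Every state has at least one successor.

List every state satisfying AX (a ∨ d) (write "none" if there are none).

States satisfying a ∨ d: {st0, st1, st3, st4, st5}.
States satisfying AX (a ∨ d): {st0, st1, st3, st4}.

{st0, st1, st3, st4}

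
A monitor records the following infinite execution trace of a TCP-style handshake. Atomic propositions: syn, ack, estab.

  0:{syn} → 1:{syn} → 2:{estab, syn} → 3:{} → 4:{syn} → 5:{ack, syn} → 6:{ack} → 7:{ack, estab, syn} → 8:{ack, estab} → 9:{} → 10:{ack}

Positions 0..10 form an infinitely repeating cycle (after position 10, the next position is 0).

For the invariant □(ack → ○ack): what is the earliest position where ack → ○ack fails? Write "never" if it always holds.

8

Check ack → ○ack at each position in order: 0 ✓, 1 ✓, 2 ✓, 3 ✓, 4 ✓, 5 ✓, 6 ✓, 7 ✓.
At position 8 the labels are {ack, estab} and the next position 9 has {}, so ack → ○ack is false there. This is the first violation.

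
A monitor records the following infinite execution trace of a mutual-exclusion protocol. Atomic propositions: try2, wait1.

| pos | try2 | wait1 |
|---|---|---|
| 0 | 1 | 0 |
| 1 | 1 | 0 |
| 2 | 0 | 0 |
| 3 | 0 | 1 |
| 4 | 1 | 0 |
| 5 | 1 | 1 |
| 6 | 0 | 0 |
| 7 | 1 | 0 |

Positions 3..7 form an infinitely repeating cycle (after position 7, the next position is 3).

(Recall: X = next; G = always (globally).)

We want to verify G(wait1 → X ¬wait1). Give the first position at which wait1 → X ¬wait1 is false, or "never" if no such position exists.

never

wait1 → X ¬wait1 holds at every position 0..7, and those are all the positions the trace ever visits, so the invariant G(wait1 → X ¬wait1) is never violated.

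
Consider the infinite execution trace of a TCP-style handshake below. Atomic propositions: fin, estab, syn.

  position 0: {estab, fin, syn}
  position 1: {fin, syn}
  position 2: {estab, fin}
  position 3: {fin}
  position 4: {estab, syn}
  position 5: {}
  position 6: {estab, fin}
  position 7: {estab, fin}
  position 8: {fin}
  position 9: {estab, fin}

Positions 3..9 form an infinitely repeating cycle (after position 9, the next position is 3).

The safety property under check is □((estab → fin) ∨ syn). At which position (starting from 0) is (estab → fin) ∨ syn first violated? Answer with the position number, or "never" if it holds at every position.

(estab → fin) ∨ syn holds at every position 0..9, and those are all the positions the trace ever visits, so the invariant □((estab → fin) ∨ syn) is never violated.

never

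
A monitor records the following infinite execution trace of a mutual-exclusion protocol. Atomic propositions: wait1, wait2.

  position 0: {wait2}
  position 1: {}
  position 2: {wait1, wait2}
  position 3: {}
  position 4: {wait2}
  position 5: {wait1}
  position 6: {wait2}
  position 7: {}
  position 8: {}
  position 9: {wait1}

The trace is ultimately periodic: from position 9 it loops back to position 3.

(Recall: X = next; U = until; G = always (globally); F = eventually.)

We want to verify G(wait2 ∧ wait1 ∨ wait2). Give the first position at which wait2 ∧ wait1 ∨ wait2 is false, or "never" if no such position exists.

Check wait2 ∧ wait1 ∨ wait2 at each position in order: 0 ✓.
At position 1 the labels are {}, so wait2 ∧ wait1 ∨ wait2 is false there. This is the first violation.

1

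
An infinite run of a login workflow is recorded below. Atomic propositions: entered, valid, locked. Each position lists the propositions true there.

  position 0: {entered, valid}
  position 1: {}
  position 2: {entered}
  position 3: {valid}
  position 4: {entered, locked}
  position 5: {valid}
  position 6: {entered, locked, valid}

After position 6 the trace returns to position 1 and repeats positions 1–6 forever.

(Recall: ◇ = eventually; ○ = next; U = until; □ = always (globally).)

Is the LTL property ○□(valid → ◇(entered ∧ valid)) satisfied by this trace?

Satisfied

The position after 0 is 1; □(valid → ◇(entered ∧ valid)) is true there.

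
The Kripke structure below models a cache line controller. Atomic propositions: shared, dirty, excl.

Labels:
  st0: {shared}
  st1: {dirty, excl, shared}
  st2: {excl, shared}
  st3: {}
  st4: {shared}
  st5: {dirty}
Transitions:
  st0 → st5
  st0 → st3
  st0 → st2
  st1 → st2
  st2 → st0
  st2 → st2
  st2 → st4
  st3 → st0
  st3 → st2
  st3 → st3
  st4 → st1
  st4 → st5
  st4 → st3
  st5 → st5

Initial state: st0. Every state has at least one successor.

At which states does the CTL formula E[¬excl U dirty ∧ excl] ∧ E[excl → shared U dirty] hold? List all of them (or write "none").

States satisfying ¬excl: {st0, st3, st4, st5}.
States satisfying dirty ∧ excl: {st1}.
States satisfying E[¬excl U dirty ∧ excl]: {st1, st4}.
States satisfying excl → shared: {st0, st1, st2, st3, st4, st5}.
States satisfying dirty: {st1, st5}.
States satisfying E[excl → shared U dirty]: {st0, st1, st2, st3, st4, st5}.
States satisfying E[¬excl U dirty ∧ excl] ∧ E[excl → shared U dirty]: {st1, st4}.

{st1, st4}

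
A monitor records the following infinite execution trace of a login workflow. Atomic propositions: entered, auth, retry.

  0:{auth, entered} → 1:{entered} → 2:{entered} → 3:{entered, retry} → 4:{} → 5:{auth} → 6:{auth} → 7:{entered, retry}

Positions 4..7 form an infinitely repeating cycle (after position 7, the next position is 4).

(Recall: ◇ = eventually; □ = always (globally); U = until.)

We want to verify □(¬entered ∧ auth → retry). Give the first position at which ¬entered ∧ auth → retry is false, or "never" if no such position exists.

Check ¬entered ∧ auth → retry at each position in order: 0 ✓, 1 ✓, 2 ✓, 3 ✓, 4 ✓.
At position 5 the labels are {auth}, so ¬entered ∧ auth → retry is false there. This is the first violation.

5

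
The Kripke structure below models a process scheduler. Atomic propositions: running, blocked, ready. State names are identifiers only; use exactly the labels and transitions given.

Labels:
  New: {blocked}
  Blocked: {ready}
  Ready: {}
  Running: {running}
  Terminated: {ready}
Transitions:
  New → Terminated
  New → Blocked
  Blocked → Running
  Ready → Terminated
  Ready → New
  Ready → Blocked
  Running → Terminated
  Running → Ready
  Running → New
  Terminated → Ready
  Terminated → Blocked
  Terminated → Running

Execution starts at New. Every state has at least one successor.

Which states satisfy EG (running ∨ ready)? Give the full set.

States satisfying running ∨ ready: {Blocked, Running, Terminated}.
States satisfying EG (running ∨ ready): {Blocked, Running, Terminated}.

{Blocked, Running, Terminated}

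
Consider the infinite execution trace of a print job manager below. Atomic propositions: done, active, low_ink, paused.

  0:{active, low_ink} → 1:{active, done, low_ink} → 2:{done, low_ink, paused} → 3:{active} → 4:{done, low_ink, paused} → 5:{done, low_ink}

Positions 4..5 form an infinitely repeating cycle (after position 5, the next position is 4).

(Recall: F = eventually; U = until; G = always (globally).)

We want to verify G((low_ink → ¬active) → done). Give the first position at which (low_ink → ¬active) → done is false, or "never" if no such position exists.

Check (low_ink → ¬active) → done at each position in order: 0 ✓, 1 ✓, 2 ✓.
At position 3 the labels are {active}, so (low_ink → ¬active) → done is false there. This is the first violation.

3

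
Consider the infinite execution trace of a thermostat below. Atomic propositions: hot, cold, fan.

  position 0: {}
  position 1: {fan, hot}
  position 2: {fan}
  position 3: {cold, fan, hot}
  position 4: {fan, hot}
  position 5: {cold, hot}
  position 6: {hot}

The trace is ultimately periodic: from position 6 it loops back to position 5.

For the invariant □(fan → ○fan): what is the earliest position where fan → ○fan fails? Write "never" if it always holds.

Check fan → ○fan at each position in order: 0 ✓, 1 ✓, 2 ✓, 3 ✓.
At position 4 the labels are {fan, hot} and the next position 5 has {cold, hot}, so fan → ○fan is false there. This is the first violation.

4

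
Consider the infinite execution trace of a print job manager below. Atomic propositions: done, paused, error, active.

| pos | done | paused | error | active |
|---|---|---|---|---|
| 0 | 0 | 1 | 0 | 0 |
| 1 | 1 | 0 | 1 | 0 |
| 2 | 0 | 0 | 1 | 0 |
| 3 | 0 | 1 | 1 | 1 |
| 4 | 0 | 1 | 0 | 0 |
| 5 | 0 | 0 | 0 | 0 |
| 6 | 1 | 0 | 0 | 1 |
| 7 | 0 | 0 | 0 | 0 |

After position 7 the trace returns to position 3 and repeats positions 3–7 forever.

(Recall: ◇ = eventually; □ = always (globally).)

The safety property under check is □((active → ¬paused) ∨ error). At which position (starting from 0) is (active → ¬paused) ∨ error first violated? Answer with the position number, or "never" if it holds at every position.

(active → ¬paused) ∨ error holds at every position 0..7, and those are all the positions the trace ever visits, so the invariant □((active → ¬paused) ∨ error) is never violated.

never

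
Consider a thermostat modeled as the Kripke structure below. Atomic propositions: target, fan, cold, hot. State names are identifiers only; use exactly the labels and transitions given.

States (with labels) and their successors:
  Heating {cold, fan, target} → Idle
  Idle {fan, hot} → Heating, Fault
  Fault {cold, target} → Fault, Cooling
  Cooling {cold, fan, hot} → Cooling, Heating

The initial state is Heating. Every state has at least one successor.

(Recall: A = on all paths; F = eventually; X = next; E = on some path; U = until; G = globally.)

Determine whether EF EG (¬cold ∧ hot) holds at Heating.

States satisfying EG (¬cold ∧ hot): ∅.
States satisfying EF EG (¬cold ∧ hot): ∅.
No suitable path/successor from Heating witnesses the formula.
Heating ∉ Sat(EF EG (¬cold ∧ hot)).

No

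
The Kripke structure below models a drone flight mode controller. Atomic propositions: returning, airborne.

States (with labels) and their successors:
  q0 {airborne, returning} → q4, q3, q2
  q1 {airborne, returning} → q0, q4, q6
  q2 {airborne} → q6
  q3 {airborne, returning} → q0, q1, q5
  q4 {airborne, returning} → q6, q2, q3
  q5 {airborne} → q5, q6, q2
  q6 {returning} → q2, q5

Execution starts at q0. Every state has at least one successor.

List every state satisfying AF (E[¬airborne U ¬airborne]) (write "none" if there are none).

States satisfying E[¬airborne U ¬airborne]: {q6}.
States satisfying AF (E[¬airborne U ¬airborne]): {q2, q6}.

{q2, q6}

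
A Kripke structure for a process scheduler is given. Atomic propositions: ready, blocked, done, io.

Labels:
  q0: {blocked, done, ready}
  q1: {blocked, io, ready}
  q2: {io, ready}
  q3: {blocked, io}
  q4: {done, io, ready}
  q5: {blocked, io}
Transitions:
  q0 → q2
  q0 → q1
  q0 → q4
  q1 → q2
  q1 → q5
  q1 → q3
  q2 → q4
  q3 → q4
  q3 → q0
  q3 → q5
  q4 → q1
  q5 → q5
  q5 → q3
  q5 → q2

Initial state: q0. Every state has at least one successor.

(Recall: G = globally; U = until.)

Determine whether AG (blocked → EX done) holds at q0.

States satisfying blocked → EX done: {q0, q2, q3, q4}.
States satisfying AG (blocked → EX done): ∅.
q1 is reachable from q0 and violates blocked → EX done, so AG fails at q0.
q0 ∉ Sat(AG (blocked → EX done)).

No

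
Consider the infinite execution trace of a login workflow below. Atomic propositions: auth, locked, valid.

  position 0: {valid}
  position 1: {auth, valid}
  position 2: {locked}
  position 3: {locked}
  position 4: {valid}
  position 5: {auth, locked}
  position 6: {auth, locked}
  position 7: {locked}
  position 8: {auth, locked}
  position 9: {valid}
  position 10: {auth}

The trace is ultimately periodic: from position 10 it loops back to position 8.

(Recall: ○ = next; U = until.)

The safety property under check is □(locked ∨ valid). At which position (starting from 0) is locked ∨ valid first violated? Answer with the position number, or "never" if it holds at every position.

Check locked ∨ valid at each position in order: 0 ✓, 1 ✓, 2 ✓, 3 ✓, 4 ✓, 5 ✓, 6 ✓, 7 ✓, 8 ✓, 9 ✓.
At position 10 the labels are {auth}, so locked ∨ valid is false there. This is the first violation.

10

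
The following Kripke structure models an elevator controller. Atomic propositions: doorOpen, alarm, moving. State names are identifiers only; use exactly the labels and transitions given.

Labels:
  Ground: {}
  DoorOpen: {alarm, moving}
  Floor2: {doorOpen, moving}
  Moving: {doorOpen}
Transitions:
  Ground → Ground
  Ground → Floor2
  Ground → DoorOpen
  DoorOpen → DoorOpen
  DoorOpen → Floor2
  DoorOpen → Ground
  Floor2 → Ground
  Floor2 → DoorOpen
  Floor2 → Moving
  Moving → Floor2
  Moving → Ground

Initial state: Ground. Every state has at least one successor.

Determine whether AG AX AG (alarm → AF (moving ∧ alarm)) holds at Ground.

Satisfied

States satisfying AX AG (alarm → AF (moving ∧ alarm)): {Ground, DoorOpen, Floor2, Moving}.
States satisfying AG AX AG (alarm → AF (moving ∧ alarm)): {Ground, DoorOpen, Floor2, Moving}.
Every state reachable from Ground satisfies AX AG (alarm → AF (moving ∧ alarm)).
Ground ∈ Sat(AG AX AG (alarm → AF (moving ∧ alarm))).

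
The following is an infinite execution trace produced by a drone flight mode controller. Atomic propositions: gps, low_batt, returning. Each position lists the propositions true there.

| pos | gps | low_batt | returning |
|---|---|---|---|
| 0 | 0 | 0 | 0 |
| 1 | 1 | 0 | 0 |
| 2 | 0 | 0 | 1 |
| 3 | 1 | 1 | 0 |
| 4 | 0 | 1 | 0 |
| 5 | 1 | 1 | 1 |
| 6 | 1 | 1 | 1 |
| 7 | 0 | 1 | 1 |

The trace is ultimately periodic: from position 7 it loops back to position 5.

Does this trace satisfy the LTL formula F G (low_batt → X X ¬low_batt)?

No

G (low_batt → X X ¬low_batt) is false at every position 0..7, so it never becomes true and F G (low_batt → X X ¬low_batt) fails.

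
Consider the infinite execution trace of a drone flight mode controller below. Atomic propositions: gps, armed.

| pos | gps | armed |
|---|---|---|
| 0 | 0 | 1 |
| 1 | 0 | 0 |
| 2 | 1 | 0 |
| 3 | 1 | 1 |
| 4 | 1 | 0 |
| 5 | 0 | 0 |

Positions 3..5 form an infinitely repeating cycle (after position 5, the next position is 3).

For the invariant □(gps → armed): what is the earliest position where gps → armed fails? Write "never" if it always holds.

Check gps → armed at each position in order: 0 ✓, 1 ✓.
At position 2 the labels are {gps}, so gps → armed is false there. This is the first violation.

2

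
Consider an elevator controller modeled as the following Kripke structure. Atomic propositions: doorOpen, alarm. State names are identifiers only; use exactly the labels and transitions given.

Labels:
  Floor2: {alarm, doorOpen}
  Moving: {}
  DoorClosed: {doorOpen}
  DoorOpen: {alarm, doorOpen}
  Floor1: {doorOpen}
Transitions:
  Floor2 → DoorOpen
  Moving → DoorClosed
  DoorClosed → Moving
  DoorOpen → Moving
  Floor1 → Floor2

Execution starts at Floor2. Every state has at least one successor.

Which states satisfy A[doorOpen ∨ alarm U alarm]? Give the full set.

States satisfying doorOpen ∨ alarm: {Floor2, DoorClosed, DoorOpen, Floor1}.
States satisfying alarm: {Floor2, DoorOpen}.
States satisfying A[doorOpen ∨ alarm U alarm]: {Floor2, DoorOpen, Floor1}.

{Floor2, DoorOpen, Floor1}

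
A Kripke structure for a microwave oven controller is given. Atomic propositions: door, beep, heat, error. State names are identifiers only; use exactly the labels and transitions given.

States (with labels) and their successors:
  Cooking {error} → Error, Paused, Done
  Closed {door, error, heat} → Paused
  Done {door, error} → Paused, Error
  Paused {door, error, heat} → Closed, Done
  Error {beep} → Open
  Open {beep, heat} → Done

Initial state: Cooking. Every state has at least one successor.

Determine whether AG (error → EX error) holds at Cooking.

Holds

States satisfying error → EX error: {Cooking, Closed, Done, Paused, Error, Open}.
States satisfying AG (error → EX error): {Cooking, Closed, Done, Paused, Error, Open}.
Every state reachable from Cooking satisfies error → EX error.
Cooking ∈ Sat(AG (error → EX error)).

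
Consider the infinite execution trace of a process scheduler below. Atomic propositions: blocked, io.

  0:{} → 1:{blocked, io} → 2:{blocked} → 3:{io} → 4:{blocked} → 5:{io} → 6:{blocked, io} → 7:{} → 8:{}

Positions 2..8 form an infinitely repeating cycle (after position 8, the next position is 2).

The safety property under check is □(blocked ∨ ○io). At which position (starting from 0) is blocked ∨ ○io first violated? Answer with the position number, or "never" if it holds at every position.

Check blocked ∨ ○io at each position in order: 0 ✓, 1 ✓, 2 ✓.
At position 3 the labels are {io} and the next position 4 has {blocked}, so blocked ∨ ○io is false there. This is the first violation.

3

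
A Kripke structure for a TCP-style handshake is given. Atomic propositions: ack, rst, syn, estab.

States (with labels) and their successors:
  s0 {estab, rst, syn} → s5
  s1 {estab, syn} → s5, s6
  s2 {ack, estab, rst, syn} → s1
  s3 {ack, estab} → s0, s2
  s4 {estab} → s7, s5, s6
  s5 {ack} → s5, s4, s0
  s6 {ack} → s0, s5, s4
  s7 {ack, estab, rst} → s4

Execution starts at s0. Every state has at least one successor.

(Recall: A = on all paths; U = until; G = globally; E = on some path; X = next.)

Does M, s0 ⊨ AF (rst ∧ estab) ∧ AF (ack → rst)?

States satisfying rst ∧ estab: {s0, s2, s7}.
States satisfying AF (rst ∧ estab): {s0, s2, s3, s7}.
States satisfying ack → rst: {s0, s1, s2, s4, s7}.
States satisfying AF (ack → rst): {s0, s1, s2, s3, s4, s7}.
States satisfying AF (rst ∧ estab) ∧ AF (ack → rst): {s0, s2, s3, s7}.
s0 ∈ Sat(AF (rst ∧ estab) ∧ AF (ack → rst)).

Satisfied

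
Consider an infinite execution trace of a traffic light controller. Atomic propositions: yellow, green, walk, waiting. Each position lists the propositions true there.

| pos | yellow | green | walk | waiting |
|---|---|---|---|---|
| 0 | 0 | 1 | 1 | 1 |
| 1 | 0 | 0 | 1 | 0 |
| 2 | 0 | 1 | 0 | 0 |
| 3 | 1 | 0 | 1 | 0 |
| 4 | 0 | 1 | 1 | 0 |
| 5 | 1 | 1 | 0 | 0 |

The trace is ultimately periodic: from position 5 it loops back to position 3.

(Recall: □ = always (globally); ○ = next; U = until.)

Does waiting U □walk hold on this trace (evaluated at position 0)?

Walking from position 0: at position 1, □walk has not yet held and waiting fails, so waiting U □walk is false.

Violated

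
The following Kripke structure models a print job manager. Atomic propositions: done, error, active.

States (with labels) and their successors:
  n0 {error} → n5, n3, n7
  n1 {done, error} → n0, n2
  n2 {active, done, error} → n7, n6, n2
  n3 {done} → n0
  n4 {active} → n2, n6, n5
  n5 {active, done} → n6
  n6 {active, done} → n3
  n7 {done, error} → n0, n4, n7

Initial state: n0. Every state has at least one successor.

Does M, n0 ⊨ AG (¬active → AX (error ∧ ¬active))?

States satisfying ¬active → AX (error ∧ ¬active): {n2, n3, n4, n5, n6}.
States satisfying AG (¬active → AX (error ∧ ¬active)): ∅.
n0 is reachable from n0 and violates ¬active → AX (error ∧ ¬active), so AG fails at n0.
n0 ∉ Sat(AG (¬active → AX (error ∧ ¬active))).

Does not hold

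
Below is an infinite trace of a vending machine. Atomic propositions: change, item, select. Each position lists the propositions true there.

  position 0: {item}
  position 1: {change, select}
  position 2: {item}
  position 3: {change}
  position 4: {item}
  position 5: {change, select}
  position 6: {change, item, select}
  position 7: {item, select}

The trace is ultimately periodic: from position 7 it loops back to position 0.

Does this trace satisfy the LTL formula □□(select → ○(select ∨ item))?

□(select → ○(select ∨ item)) holds at every position 0..7, and those are all positions ever visited, so □□(select → ○(select ∨ item)) holds.

Satisfied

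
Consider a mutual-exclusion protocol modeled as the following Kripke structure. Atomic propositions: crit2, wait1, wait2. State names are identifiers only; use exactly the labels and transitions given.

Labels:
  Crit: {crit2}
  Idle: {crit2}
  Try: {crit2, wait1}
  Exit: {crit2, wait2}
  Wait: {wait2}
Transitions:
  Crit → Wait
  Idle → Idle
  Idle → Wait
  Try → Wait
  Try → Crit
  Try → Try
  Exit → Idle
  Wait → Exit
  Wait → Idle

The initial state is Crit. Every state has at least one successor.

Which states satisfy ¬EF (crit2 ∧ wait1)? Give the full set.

{Crit, Idle, Exit, Wait}

States satisfying crit2 ∧ wait1: {Try}.
States satisfying EF (crit2 ∧ wait1): {Try}.
States satisfying ¬EF (crit2 ∧ wait1): {Crit, Idle, Exit, Wait}.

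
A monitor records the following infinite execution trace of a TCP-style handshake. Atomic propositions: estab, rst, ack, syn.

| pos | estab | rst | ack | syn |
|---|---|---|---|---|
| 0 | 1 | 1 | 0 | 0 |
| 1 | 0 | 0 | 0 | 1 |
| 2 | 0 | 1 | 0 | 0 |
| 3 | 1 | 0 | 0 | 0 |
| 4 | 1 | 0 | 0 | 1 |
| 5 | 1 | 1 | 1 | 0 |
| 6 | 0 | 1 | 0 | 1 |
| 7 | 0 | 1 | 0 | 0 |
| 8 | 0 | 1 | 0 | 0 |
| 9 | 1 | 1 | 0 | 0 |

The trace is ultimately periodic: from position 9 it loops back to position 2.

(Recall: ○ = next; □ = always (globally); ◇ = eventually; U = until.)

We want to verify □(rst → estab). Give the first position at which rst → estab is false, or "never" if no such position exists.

Check rst → estab at each position in order: 0 ✓, 1 ✓.
At position 2 the labels are {rst}, so rst → estab is false there. This is the first violation.

2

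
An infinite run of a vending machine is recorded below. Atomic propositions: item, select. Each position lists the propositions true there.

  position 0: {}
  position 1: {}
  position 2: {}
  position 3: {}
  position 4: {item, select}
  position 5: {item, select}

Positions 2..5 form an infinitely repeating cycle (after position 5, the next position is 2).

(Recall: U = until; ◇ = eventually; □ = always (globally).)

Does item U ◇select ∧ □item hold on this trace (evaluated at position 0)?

Violated

Walking from position 0: ◇select first holds at position 0, and item holds at every earlier position along the way, so item U ◇select holds.
item must hold at every position from 0 onward. It fails at position 0, so □item is false.
At position 0: item U ◇select is true; □item is false; so item U ◇select ∧ □item is false.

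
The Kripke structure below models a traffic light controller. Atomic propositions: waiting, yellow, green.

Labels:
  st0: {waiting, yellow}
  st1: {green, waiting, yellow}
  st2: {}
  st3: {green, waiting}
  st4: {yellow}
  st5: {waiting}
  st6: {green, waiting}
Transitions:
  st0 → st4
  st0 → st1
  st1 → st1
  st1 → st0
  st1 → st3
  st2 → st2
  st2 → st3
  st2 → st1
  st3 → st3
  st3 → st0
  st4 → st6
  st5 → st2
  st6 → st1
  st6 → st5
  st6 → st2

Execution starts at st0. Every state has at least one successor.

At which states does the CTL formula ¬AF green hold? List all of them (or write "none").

States satisfying green: {st1, st3, st6}.
States satisfying AF green: {st0, st1, st3, st4, st6}.
States satisfying ¬AF green: {st2, st5}.

{st2, st5}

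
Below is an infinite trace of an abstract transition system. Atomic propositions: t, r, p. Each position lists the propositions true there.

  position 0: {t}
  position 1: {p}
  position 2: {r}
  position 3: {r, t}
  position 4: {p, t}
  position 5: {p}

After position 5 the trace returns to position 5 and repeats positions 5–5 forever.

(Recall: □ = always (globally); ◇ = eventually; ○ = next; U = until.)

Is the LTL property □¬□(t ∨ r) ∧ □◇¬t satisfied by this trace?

Holds

¬□(t ∨ r) holds at every position 0..5, and those are all positions ever visited, so □¬□(t ∨ r) holds.
◇¬t holds at every position 0..5, and those are all positions ever visited, so □◇¬t holds.
At position 0: □¬□(t ∨ r) is true; □◇¬t is true; so □¬□(t ∨ r) ∧ □◇¬t is true.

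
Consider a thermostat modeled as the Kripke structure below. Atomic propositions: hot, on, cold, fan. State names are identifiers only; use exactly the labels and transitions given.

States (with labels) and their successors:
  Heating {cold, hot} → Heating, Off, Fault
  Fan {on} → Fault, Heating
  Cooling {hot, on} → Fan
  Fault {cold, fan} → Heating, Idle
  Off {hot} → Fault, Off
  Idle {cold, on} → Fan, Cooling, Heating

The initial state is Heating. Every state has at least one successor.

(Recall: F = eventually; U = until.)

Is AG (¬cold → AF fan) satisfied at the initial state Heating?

No

States satisfying ¬cold → AF fan: {Heating, Fault, Idle}.
States satisfying AG (¬cold → AF fan): ∅.
Cooling is reachable from Heating and violates ¬cold → AF fan, so AG fails at Heating.
Heating ∉ Sat(AG (¬cold → AF fan)).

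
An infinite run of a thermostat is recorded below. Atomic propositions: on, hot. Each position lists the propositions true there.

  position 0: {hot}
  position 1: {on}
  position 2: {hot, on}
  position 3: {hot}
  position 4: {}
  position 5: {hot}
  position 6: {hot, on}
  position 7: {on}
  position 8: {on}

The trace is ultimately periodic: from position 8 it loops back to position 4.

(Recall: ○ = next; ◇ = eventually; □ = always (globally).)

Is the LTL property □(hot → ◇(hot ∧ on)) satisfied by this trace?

Satisfied

hot → ◇(hot ∧ on) holds at every position 0..8, and those are all positions ever visited, so □(hot → ◇(hot ∧ on)) holds.
Positions where hot holds: 0, 2, 3, 5, 6.
Check ◇(hot ∧ on) at each: 0→ok, 2→ok, 3→ok, 5→ok, 6→ok.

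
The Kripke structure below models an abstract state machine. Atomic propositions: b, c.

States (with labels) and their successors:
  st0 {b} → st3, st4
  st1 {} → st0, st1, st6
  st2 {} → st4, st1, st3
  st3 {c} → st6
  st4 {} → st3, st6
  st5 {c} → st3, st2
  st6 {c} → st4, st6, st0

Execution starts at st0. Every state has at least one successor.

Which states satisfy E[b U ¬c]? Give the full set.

{st0, st1, st2, st4}

States satisfying b: {st0}.
States satisfying ¬c: {st0, st1, st2, st4}.
States satisfying E[b U ¬c]: {st0, st1, st2, st4}.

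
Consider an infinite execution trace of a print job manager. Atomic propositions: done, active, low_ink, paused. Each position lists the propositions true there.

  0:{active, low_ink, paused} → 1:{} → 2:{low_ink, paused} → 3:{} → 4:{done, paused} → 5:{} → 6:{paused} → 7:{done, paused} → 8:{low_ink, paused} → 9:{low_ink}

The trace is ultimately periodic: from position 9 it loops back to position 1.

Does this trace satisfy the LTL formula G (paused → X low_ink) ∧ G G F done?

Does not hold

paused → X low_ink must hold at every position from 0 onward. It fails at position 0, so G (paused → X low_ink) is false.
Positions where paused holds: 0, 2, 4, 6, 7, 8.
Check X low_ink at each: 0→fails, 2→fails, 4→fails, 6→fails, 7→ok, 8→ok.
G F done holds at every position 0..9, and those are all positions ever visited, so G G F done holds.
At position 0: G (paused → X low_ink) is false; G G F done is true; so G (paused → X low_ink) ∧ G G F done is false.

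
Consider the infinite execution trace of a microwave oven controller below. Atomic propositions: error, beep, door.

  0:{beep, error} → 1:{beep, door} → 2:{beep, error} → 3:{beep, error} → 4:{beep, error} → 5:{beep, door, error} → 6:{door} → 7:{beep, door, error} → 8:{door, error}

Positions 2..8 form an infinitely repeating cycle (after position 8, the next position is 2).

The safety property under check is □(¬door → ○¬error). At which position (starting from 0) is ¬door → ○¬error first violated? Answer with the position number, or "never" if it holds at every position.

2

Check ¬door → ○¬error at each position in order: 0 ✓, 1 ✓.
At position 2 the labels are {beep, error} and the next position 3 has {beep, error}, so ¬door → ○¬error is false there. This is the first violation.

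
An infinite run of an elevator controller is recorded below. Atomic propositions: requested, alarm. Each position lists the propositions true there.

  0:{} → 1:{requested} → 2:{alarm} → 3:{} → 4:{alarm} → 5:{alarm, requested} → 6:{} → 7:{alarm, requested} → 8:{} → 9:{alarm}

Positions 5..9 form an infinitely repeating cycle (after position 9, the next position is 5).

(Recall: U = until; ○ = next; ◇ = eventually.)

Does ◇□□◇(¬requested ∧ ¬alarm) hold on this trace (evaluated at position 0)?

□□◇(¬requested ∧ ¬alarm) holds at position 0, which is reachable from 0, so ◇□□◇(¬requested ∧ ¬alarm) holds.

Yes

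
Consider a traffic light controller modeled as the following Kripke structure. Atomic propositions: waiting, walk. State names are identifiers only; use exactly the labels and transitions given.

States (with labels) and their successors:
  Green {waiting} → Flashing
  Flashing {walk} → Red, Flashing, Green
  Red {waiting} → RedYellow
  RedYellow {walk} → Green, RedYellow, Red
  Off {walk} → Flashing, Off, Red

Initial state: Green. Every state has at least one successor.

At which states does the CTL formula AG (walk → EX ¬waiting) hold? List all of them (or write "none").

States satisfying walk → EX ¬waiting: {Green, Flashing, Red, RedYellow, Off}.
States satisfying AG (walk → EX ¬waiting): {Green, Flashing, Red, RedYellow, Off}.

{Green, Flashing, Red, RedYellow, Off}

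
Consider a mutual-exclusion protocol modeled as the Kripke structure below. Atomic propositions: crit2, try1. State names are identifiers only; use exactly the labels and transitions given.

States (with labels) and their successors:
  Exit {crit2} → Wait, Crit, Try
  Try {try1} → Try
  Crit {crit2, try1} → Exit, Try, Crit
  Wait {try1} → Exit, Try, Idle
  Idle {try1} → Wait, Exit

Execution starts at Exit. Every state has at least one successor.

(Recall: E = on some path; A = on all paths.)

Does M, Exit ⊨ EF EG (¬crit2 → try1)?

Holds

States satisfying EG (¬crit2 → try1): {Exit, Try, Crit, Wait, Idle}.
States satisfying EF EG (¬crit2 → try1): {Exit, Try, Crit, Wait, Idle}.
Some path from Exit reaches a state where EG (¬crit2 → try1) holds.
Exit ∈ Sat(EF EG (¬crit2 → try1)).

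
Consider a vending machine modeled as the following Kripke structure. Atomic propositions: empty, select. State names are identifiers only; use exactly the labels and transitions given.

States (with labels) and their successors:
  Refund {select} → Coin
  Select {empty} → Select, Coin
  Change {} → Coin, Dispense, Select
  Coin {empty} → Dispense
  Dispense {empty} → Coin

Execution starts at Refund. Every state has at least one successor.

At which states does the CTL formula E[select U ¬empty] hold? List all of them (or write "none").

{Refund, Change}

States satisfying select: {Refund}.
States satisfying ¬empty: {Refund, Change}.
States satisfying E[select U ¬empty]: {Refund, Change}.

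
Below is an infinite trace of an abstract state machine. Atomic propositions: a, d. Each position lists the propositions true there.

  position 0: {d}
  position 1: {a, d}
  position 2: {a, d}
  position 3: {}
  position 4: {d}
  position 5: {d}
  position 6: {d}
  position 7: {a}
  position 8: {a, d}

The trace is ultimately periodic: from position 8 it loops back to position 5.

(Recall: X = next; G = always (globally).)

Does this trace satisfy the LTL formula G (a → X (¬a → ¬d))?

a → X (¬a → ¬d) must hold at every position from 0 onward. It fails at position 8, so G (a → X (¬a → ¬d)) is false.
Positions where a holds: 1, 2, 7, 8.
Check X (¬a → ¬d) at each: 1→ok, 2→ok, 7→ok, 8→fails.

Does not hold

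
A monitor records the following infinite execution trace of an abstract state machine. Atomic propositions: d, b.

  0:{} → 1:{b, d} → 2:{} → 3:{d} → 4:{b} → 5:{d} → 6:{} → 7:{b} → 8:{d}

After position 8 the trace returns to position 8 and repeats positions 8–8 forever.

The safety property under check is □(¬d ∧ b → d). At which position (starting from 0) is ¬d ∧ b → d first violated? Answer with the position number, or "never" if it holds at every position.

Check ¬d ∧ b → d at each position in order: 0 ✓, 1 ✓, 2 ✓, 3 ✓.
At position 4 the labels are {b}, so ¬d ∧ b → d is false there. This is the first violation.

4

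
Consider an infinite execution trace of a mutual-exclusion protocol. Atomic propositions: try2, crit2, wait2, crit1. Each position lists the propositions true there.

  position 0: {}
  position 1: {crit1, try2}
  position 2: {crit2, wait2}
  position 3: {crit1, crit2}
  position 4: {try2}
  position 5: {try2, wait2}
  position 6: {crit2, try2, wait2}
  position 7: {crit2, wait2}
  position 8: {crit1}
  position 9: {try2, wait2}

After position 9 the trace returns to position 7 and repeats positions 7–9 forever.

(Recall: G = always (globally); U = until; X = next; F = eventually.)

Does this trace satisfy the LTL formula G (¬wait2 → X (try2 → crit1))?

¬wait2 → X (try2 → crit1) must hold at every position from 0 onward. It fails at position 3, so G (¬wait2 → X (try2 → crit1)) is false.
Positions where ¬wait2 holds: 0, 1, 3, 4, 8.
Check X (try2 → crit1) at each: 0→ok, 1→ok, 3→fails, 4→fails, 8→fails.

No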